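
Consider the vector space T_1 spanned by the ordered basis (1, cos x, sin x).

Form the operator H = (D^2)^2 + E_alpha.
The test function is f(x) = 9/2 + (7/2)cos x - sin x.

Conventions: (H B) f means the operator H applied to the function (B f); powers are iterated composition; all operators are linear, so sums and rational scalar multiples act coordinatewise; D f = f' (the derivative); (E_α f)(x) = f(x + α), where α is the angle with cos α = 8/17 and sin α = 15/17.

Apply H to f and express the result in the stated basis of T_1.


D f = -cos x - (7/2)sin x
D D f = -(7/2)cos x + sin x
D D^2 f = cos x + (7/2)sin x
D D D^2 f = (7/2)cos x - sin x
E_alpha f = 9/2 + (13/17)cos x - (121/34)sin x
((D^2)^2 + E_alpha) f = 9/2 + (145/34)cos x - (155/34)sin x

g(x) = 9/2 + (145/34)cos x - (155/34)sin x


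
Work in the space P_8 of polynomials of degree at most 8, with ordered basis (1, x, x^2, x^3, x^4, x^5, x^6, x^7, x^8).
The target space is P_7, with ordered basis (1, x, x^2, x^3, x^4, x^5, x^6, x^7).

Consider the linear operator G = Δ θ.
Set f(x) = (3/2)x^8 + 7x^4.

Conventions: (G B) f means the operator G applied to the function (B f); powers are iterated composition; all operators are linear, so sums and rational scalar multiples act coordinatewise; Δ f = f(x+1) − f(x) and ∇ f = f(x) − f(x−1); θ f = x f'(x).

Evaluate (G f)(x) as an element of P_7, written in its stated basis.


θ f = 12x^8 + 28x^4
Δ θ f = 96x^7 + 336x^6 + 672x^5 + 840x^4 + 784x^3 + 504x^2 + 208x + 40

the image equals g(x) = 96x^7 + 336x^6 + 672x^5 + 840x^4 + 784x^3 + 504x^2 + 208x + 40


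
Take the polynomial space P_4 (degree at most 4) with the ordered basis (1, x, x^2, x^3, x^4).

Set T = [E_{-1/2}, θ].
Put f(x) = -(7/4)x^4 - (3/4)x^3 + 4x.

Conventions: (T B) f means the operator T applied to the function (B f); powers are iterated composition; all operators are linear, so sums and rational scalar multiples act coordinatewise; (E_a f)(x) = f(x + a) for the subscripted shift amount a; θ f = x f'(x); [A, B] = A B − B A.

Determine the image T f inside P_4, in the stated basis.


g(x) = (7/2)x^3 - (33/8)x^2 + (3/2)x - 69/32

θ f = -7x^4 - (9/4)x^3 + 4x
E_{-1/2} θ f = -7x^4 + (47/4)x^3 - (57/8)x^2 + (93/16)x - 69/32
E_{-1/2} f = -(7/4)x^4 + (11/4)x^3 - (3/2)x^2 + (69/16)x - 129/64
θ E_{-1/2} f = -7x^4 + (33/4)x^3 - 3x^2 + (69/16)x
[E_{-1/2}, θ] f = (7/2)x^3 - (33/8)x^2 + (3/2)x - 69/32


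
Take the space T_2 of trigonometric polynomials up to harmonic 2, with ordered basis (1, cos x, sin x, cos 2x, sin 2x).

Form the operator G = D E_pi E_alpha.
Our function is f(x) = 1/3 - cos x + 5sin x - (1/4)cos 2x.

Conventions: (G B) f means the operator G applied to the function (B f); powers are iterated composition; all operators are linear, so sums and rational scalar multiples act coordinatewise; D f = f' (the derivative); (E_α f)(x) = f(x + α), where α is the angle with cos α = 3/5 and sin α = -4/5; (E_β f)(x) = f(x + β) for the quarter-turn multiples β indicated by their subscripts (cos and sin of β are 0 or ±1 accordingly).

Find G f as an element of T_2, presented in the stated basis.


the image equals g(x) = -(11/5)cos x - (23/5)sin x - (12/25)cos 2x - (7/50)sin 2x

E_alpha f = 1/3 - (23/5)cos x + (11/5)sin x + (7/100)cos 2x - (6/25)sin 2x
E_pi E_alpha f = 1/3 + (23/5)cos x - (11/5)sin x + (7/100)cos 2x - (6/25)sin 2x
D E_pi E_alpha f = -(11/5)cos x - (23/5)sin x - (12/25)cos 2x - (7/50)sin 2x


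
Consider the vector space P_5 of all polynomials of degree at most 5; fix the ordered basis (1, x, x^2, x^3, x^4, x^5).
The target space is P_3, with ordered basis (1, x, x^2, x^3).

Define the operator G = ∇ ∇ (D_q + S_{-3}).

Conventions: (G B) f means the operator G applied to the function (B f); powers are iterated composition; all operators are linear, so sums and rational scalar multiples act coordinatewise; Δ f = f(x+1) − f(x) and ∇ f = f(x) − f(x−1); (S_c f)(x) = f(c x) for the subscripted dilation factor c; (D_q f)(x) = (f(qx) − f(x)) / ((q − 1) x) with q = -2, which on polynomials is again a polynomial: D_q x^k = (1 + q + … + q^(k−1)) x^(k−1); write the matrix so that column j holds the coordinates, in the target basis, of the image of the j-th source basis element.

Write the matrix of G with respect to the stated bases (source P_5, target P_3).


image of 1: 0
image of x: 0
image of x^2: 18
image of x^3: -162x + 168
image of x^4: 972x^2 - 1974x + 1164
image of x^5: -4860x^3 + 14712x^2 - 17274x + 7444
each image's coordinates form column j of the matrix

the matrix is [[0, 0, 18, 168, 1164, 7444]; [0, 0, 0, -162, -1974, -17274]; [0, 0, 0, 0, 972, 14712]; [0, 0, 0, 0, 0, -4860]] (rows listed top to bottom)


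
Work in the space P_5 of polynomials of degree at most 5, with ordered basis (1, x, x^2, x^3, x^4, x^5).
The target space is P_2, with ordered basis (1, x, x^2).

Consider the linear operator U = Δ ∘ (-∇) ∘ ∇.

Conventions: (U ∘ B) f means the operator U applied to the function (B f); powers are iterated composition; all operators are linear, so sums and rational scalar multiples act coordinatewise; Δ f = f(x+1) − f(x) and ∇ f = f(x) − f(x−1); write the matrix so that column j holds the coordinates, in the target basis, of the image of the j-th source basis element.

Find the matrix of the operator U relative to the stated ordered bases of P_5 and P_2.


image of 1: 0
image of x: 0
image of x^2: 0
image of x^3: -6
image of x^4: -24x + 12
image of x^5: -60x^2 + 60x - 30
each image's coordinates form column j of the matrix

the matrix is [[0, 0, 0, -6, 12, -30]; [0, 0, 0, 0, -24, 60]; [0, 0, 0, 0, 0, -60]] (rows listed top to bottom)


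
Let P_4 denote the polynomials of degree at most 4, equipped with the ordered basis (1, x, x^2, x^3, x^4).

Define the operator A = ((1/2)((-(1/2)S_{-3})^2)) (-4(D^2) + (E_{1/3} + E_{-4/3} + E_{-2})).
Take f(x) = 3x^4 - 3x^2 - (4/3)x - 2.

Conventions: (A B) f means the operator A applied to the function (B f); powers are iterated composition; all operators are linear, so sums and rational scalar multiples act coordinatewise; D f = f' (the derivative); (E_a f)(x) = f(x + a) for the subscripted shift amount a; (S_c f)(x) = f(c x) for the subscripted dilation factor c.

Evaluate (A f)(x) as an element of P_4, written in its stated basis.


D f = 12x^3 - 6x - 4/3
D D f = 36x^2 - 6
(-4(D^2)) f = -144x^2 + 24
E_{1/3} f = 3x^4 + 4x^3 - x^2 - (26/9)x - 74/27
E_{-4/3} f = 3x^4 - 16x^3 + 29x^2 - (196/9)x + 106/27
E_{-2} f = 3x^4 - 24x^3 + 69x^2 - (256/3)x + 110/3
(E_{1/3} + E_{-4/3} + E_{-2}) f = 9x^4 - 36x^3 + 97x^2 - 110x + 1022/27
(-4(D^2) + (E_{1/3} + E_{-4/3} + E_{-2})) f = 9x^4 - 36x^3 - 47x^2 - 110x + 1670/27
S_{-3} (-4(D^2) + (E_{1/3} + E_{-4/3} + E_{-2})) f = 729x^4 + 972x^3 - 423x^2 + 330x + 1670/27
(-(1/2)S_{-3}) (-4(D^2) + (E_{1/3} + E_{-4/3} + E_{-2})) f = -(729/2)x^4 - 486x^3 + (423/2)x^2 - 165x - 835/27
S_{-3} (-(1/2)S_{-3}) (-4(D^2) + (E_{1/3} + E_{-4/3} + E_{-2})) f = -(59049/2)x^4 + 13122x^3 + (3807/2)x^2 + 495x - 835/27
(-(1/2)S_{-3}) (-(1/2)S_{-3}) (-4(D^2) + (E_{1/3} + E_{-4/3} + E_{-2})) f = (59049/4)x^4 - 6561x^3 - (3807/4)x^2 - (495/2)x + 835/54
((1/2)((-(1/2)S_{-3})^2)) (-4(D^2) + (E_{1/3} + E_{-4/3} + E_{-2})) f = (59049/8)x^4 - (6561/2)x^3 - (3807/8)x^2 - (495/4)x + 835/108

the result is g(x) = (59049/8)x^4 - (6561/2)x^3 - (3807/8)x^2 - (495/4)x + 835/108


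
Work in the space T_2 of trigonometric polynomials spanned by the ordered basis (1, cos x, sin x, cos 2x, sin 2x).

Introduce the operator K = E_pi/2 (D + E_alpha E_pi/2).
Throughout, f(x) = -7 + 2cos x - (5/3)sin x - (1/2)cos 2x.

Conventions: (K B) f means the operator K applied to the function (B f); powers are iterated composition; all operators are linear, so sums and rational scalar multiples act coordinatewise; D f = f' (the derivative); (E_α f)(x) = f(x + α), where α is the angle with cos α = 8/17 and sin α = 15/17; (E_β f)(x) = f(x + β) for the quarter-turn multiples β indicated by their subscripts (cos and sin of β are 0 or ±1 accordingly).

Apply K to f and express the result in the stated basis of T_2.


D f = -(5/3)cos x - 2sin x + sin 2x
E_pi/2 f = -7 - (5/3)cos x - 2sin x + (1/2)cos 2x
E_alpha E_pi/2 f = -7 - (130/51)cos x + (9/17)sin x - (161/578)cos 2x - (120/289)sin 2x
(D + E_alpha E_pi/2) f = -7 - (215/51)cos x - (25/17)sin x - (161/578)cos 2x + (169/289)sin 2x
E_pi/2 (D + E_alpha E_pi/2) f = -7 - (25/17)cos x + (215/51)sin x + (161/578)cos 2x - (169/289)sin 2x

the image equals g(x) = -7 - (25/17)cos x + (215/51)sin x + (161/578)cos 2x - (169/289)sin 2x


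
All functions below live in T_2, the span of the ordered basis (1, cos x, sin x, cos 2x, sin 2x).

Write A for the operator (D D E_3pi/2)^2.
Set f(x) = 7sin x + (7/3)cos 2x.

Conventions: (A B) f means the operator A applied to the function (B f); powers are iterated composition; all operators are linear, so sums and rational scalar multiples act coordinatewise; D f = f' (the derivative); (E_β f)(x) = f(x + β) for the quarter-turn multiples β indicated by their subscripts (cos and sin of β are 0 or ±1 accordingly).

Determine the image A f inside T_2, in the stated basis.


E_3pi/2 f = -7cos x - (7/3)cos 2x
D E_3pi/2 f = 7sin x + (14/3)sin 2x
D D E_3pi/2 f = 7cos x + (28/3)cos 2x
E_3pi/2 (D D E_3pi/2) f = 7sin x - (28/3)cos 2x
D E_3pi/2 (D D E_3pi/2) f = 7cos x + (56/3)sin 2x
D D E_3pi/2 (D D E_3pi/2) f = -7sin x + (112/3)cos 2x

the result is g(x) = -7sin x + (112/3)cos 2x


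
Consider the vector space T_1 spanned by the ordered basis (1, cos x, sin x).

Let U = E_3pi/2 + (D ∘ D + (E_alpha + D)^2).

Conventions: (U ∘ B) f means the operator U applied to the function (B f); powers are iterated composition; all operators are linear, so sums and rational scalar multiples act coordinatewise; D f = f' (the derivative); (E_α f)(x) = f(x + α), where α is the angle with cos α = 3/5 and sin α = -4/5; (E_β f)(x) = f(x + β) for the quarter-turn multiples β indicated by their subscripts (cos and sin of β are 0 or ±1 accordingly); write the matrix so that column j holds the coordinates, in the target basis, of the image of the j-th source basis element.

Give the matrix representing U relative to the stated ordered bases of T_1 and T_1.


the matrix is [[2, 0, 0]; [0, -17/25, -19/25]; [0, 19/25, -17/25]] (rows listed top to bottom)

image of 1: 2
image of cos x: -(17/25)cos x + (19/25)sin x
image of sin x: -(19/25)cos x - (17/25)sin x
each image's coordinates form column j of the matrix


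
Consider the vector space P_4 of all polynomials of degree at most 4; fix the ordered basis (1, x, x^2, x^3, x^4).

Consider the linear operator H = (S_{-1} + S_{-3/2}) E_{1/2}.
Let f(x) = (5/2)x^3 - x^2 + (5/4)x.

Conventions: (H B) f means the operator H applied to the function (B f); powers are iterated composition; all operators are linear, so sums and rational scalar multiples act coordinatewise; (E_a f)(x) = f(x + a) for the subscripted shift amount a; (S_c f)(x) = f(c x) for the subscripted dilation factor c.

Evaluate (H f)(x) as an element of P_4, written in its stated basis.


the result is g(x) = -(175/16)x^3 + (143/16)x^2 - (85/16)x + 11/8

E_{1/2} f = (5/2)x^3 + (11/4)x^2 + (17/8)x + 11/16
S_{-1} E_{1/2} f = -(5/2)x^3 + (11/4)x^2 - (17/8)x + 11/16
S_{-3/2} E_{1/2} f = -(135/16)x^3 + (99/16)x^2 - (51/16)x + 11/16
(S_{-1} + S_{-3/2}) E_{1/2} f = -(175/16)x^3 + (143/16)x^2 - (85/16)x + 11/8


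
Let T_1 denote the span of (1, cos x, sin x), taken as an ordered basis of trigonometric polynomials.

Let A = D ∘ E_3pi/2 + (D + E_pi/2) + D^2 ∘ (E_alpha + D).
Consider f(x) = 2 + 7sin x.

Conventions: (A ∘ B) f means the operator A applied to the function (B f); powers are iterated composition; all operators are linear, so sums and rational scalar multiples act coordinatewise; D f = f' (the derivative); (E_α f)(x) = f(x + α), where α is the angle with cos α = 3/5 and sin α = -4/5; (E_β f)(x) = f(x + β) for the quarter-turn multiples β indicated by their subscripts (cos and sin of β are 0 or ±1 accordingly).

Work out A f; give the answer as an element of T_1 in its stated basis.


E_3pi/2 f = 2 - 7cos x
D E_3pi/2 f = 7sin x
D f = 7cos x
E_pi/2 f = 2 + 7cos x
(D + E_pi/2) f = 2 + 14cos x
E_alpha f = 2 - (28/5)cos x + (21/5)sin x
D f = 7cos x
(E_alpha + D) f = 2 + (7/5)cos x + (21/5)sin x
D (E_alpha + D) f = (21/5)cos x - (7/5)sin x
D D (E_alpha + D) f = -(7/5)cos x - (21/5)sin x
(D ∘ E_3pi/2 + (D + E_pi/2) + D^2 ∘ (E_alpha + D)) f = 2 + (63/5)cos x + (14/5)sin x

g(x) = 2 + (63/5)cos x + (14/5)sin x


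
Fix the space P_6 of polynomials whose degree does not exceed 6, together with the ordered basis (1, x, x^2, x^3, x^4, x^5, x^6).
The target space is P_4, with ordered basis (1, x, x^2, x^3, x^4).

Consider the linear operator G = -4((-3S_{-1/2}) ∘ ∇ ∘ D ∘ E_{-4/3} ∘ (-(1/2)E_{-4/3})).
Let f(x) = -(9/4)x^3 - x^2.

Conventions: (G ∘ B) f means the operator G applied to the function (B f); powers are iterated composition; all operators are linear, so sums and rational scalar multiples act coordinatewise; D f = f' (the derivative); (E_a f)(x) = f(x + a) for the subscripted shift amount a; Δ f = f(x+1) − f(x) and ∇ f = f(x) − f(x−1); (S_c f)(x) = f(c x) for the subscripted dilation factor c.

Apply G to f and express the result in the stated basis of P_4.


E_{-4/3} f = -(9/4)x^3 + 8x^2 - (28/3)x + 32/9
(-(1/2)E_{-4/3}) f = (9/8)x^3 - 4x^2 + (14/3)x - 16/9
E_{-4/3} (-(1/2)E_{-4/3}) f = (9/8)x^3 - (17/2)x^2 + (64/3)x - 160/9
D E_{-4/3} (-(1/2)E_{-4/3}) f = (27/8)x^2 - 17x + 64/3
∇ D E_{-4/3} (-(1/2)E_{-4/3}) f = (27/4)x - 163/8
S_{-1/2} (∇ ∘ D ∘ E_{-4/3}) (-(1/2)E_{-4/3}) f = -(27/8)x - 163/8
(-3S_{-1/2}) (∇ ∘ D ∘ E_{-4/3}) (-(1/2)E_{-4/3}) f = (81/8)x + 489/8
(-4((-3S_{-1/2}) ∘ ∇ ∘ D ∘ E_{-4/3} ∘ (-(1/2)E_{-4/3}))) f = -(81/2)x - 489/2

the image equals g(x) = -(81/2)x - 489/2


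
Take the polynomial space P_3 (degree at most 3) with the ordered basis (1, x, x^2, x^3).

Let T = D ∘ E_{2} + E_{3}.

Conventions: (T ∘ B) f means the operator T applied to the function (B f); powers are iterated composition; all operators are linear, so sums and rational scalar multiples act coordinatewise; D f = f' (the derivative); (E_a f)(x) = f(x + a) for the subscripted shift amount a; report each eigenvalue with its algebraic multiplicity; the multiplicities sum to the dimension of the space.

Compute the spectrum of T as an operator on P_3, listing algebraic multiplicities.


image of 1: 1
image of x: x + 4
image of x^2: x^2 + 8x + 13
image of x^3: x^3 + 12x^2 + 39x + 39
the matrix is upper triangular; its diagonal is (1, 1, 1, 1)
for a triangular matrix the eigenvalues are the diagonal entries, with algebraic multiplicity their repetition count

λ = 1 (multiplicity 4)


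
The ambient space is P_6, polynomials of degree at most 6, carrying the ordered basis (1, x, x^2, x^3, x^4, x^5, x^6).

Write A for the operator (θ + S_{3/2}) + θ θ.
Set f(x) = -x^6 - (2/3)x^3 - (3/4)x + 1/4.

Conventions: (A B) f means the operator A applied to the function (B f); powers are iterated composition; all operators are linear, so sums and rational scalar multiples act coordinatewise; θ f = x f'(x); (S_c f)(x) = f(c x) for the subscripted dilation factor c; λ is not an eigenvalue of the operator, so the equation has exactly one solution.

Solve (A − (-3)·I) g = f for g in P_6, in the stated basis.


write g with unknown coordinates in the stated basis and equate coefficients in (A − (-3)·I) g = f
solving from the highest basis element down gives g = -(64/3609)x^6 - (16/441)x^3 - (3/26)x + 1/16
check: A g = -(1139/1203)x^6 - (82/147)x^3 - (21/52)x + 1/16
so A g − (-3)·g = -x^6 - (2/3)x^3 - (3/4)x + 1/4 = f ✓

g(x) = -(64/3609)x^6 - (16/441)x^3 - (3/26)x + 1/16


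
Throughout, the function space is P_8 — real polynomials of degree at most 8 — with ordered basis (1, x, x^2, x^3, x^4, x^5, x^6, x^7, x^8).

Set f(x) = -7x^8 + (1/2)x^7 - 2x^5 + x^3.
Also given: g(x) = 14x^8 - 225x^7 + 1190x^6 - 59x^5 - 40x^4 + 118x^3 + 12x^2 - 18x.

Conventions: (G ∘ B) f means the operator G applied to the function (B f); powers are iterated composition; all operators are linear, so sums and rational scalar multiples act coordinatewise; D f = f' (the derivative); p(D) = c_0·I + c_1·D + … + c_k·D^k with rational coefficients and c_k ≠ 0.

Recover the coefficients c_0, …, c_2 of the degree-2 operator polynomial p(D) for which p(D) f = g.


D^0 f = -7x^8 + (1/2)x^7 - 2x^5 + x^3
D^1 f = -56x^7 + (7/2)x^6 - 10x^4 + 3x^2
D^2 f = -392x^6 + 21x^5 - 40x^3 + 6x
matching coefficients of g against c_0 f + c_1 Df + … from the top degree down determines the c_i
solution: c_0 = -2, c_1 = 4, c_2 = -3

c_0 = -2, c_1 = 4, c_2 = -3


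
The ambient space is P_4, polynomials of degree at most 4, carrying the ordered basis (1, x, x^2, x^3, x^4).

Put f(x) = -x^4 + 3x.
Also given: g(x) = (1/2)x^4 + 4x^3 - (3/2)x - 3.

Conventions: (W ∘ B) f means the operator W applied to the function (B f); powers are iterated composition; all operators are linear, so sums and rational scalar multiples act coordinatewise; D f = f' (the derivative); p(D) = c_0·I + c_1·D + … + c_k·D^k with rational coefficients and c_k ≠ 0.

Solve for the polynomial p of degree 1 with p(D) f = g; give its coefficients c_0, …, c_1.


D^0 f = -x^4 + 3x
D^1 f = -4x^3 + 3
matching coefficients of g against c_0 f + c_1 Df + … from the top degree down determines the c_i
solution: c_0 = -1/2, c_1 = -1

p(D) = -(1/2)·I − D, i.e. c_0 = -1/2, c_1 = -1


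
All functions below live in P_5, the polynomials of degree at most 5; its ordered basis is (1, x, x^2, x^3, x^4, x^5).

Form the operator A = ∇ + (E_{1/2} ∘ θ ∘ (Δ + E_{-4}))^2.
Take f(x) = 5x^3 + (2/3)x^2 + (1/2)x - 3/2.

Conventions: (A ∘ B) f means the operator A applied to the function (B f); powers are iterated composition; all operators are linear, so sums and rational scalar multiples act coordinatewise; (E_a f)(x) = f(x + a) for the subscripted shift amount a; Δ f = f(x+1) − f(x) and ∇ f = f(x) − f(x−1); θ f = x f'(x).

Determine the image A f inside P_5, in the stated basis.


the image equals g(x) = 45x^3 - (1919/6)x^2 + (5723/6)x + 6935/12

∇ f = 15x^2 - (41/3)x + 29/6
Δ f = 15x^2 + (49/3)x + 37/6
E_{-4} f = 5x^3 - (178/3)x^2 + (1411/6)x - 1877/6
(Δ + E_{-4}) f = 5x^3 - (133/3)x^2 + (503/2)x - 920/3
θ (Δ + E_{-4}) f = 15x^3 - (266/3)x^2 + (503/2)x
E_{1/2} θ (Δ + E_{-4}) f = 15x^3 - (397/6)x^2 + (2089/12)x + 2531/24
Δ (E_{1/2} ∘ θ ∘ (Δ + E_{-4})) f = 45x^2 - (262/3)x + 1475/12
E_{-4} (E_{1/2} ∘ θ ∘ (Δ + E_{-4})) f = 15x^3 - (1477/6)x^2 + (17081/12)x - 62629/24
(Δ + E_{-4}) (E_{1/2} ∘ θ ∘ (Δ + E_{-4})) f = 15x^3 - (1207/6)x^2 + (16033/12)x - 19893/8
θ (Δ + E_{-4}) (E_{1/2} ∘ θ ∘ (Δ + E_{-4})) f = 45x^3 - (1207/3)x^2 + (16033/12)x
E_{1/2} θ (Δ + E_{-4}) (E_{1/2} ∘ θ ∘ (Δ + E_{-4})) f = 45x^3 - (2009/6)x^2 + (1935/2)x + 6877/12
(∇ + (E_{1/2} ∘ θ ∘ (Δ + E_{-4}))^2) f = 45x^3 - (1919/6)x^2 + (5723/6)x + 6935/12


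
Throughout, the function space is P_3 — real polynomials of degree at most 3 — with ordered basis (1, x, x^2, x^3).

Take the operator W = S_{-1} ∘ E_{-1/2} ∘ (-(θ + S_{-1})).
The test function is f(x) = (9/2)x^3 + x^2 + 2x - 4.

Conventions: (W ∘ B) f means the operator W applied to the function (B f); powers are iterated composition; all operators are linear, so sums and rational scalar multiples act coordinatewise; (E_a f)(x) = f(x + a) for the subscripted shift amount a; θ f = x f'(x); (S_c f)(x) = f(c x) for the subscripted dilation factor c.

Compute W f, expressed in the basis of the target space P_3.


g(x) = 9x^3 + (21/2)x^2 + (15/4)x + 35/8

θ f = (27/2)x^3 + 2x^2 + 2x
S_{-1} f = -(9/2)x^3 + x^2 - 2x - 4
(θ + S_{-1}) f = 9x^3 + 3x^2 - 4
(-(θ + S_{-1})) f = -9x^3 - 3x^2 + 4
E_{-1/2} (-(θ + S_{-1})) f = -9x^3 + (21/2)x^2 - (15/4)x + 35/8
S_{-1} E_{-1/2} (-(θ + S_{-1})) f = 9x^3 + (21/2)x^2 + (15/4)x + 35/8


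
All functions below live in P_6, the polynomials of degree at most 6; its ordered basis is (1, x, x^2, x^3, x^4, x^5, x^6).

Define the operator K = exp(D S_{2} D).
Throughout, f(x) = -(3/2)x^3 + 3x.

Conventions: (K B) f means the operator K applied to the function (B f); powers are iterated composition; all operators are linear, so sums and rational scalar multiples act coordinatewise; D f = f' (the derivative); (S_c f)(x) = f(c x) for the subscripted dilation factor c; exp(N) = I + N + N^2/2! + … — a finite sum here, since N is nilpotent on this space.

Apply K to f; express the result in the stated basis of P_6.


order-1 term: -36x
the series for exp(D S_{2} D) f terminates at order 1
exp(D S_{2} D) f = -(3/2)x^3 - 33x

the image equals g(x) = -(3/2)x^3 - 33x


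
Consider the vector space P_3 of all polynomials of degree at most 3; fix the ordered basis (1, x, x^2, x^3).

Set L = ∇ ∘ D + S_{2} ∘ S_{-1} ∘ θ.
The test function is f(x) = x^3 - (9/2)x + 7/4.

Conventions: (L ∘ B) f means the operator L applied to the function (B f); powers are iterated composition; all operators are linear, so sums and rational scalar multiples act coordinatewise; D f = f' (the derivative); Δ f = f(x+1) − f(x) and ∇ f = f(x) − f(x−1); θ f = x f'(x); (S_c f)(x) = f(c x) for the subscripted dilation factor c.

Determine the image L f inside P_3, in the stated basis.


the image equals g(x) = -24x^3 + 15x - 3

D f = 3x^2 - 9/2
∇ D f = 6x - 3
θ f = 3x^3 - (9/2)x
S_{-1} θ f = -3x^3 + (9/2)x
S_{2} S_{-1} θ f = -24x^3 + 9x
(∇ ∘ D + S_{2} ∘ S_{-1} ∘ θ) f = -24x^3 + 15x - 3


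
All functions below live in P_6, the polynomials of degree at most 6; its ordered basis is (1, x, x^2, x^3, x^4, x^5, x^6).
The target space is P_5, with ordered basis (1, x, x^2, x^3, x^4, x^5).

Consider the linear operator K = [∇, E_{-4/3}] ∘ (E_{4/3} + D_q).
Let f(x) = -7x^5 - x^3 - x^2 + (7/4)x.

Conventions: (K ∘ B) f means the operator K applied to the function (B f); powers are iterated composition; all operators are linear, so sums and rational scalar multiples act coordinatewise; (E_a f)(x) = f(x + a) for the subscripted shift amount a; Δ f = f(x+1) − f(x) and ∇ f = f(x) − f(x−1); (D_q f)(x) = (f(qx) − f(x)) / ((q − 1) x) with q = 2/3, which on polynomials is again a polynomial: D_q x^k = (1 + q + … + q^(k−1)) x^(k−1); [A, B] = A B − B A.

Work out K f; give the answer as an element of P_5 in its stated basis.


E_{4/3} f = -7x^5 - (140/3)x^4 - (1129/9)x^3 - (4615/27)x^2 - (37865/324)x - 7609/243
D_q f = -(1477/81)x^4 - (19/9)x^2 - (5/3)x + 7/4
(E_{4/3} + D_q) f = -7x^5 - (5257/81)x^4 - (1129/9)x^3 - (4672/27)x^2 - (38405/324)x - 28735/972
E_{-4/3} (E_{4/3} + D_q) f = -7x^5 - (1477/81)x^4 + (23389/243)x^3 - (48020/243)x^2 + (1562425/8748)x - 1506697/26244
∇ E_{-4/3} (E_{4/3} + D_q) f = -35x^4 - (238/81)x^3 + (26581/81)x^2 - (175426/243)x + 4231429/8748
∇ (E_{4/3} + D_q) f = -35x^4 - (15358/81)x^3 - (1537/27)x^2 - (15742/81)x - 4225/324
E_{-4/3} ∇ (E_{4/3} + D_q) f = -35x^4 - (238/81)x^3 + (26581/81)x^2 - (175426/243)x + 4231429/8748
[∇, E_{-4/3}] (E_{4/3} + D_q) f = 0

the image equals g(x) = 0


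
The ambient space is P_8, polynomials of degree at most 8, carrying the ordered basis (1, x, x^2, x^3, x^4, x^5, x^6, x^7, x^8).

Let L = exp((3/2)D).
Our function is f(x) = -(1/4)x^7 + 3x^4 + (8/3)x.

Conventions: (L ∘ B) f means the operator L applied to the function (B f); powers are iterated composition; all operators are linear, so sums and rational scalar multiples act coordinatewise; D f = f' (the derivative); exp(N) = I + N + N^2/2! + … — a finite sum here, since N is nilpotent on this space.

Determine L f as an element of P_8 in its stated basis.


order-1 term: -(21/8)x^6 + 18x^3 + 4
order-2 term: -(189/16)x^5 + (81/2)x^2
order-3 term: -(945/32)x^4 + (81/2)x
order-4 term: -(2835/64)x^3 + 243/16
order-5 term: -(5103/128)x^2
order-6 term: -(5103/256)x
order-7 term: -2187/512
the series for exp((3/2)D) f terminates at order 7
exp((3/2)D) f = -(1/4)x^7 - (21/8)x^6 - (189/16)x^5 - (849/32)x^4 - (1683/64)x^3 + (81/128)x^2 + (17843/768)x + 7637/512

g(x) = -(1/4)x^7 - (21/8)x^6 - (189/16)x^5 - (849/32)x^4 - (1683/64)x^3 + (81/128)x^2 + (17843/768)x + 7637/512


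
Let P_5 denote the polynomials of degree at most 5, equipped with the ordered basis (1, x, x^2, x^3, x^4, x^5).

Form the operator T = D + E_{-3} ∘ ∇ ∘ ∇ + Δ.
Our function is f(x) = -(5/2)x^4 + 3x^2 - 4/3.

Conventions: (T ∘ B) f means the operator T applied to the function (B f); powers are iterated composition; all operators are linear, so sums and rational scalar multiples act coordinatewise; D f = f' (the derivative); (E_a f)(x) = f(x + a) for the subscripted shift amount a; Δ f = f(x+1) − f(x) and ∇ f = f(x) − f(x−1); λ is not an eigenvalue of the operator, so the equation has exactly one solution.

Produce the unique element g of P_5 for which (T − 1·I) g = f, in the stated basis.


the result is g(x) = (5/2)x^4 + 20x^3 + 162x^2 + 598x + 10265/6

write g with unknown coordinates in the stated basis and equate coefficients in (T − 1·I) g = f
solving from the highest basis element down gives g = (5/2)x^4 + 20x^3 + 162x^2 + 598x + 10265/6
check: T g = 20x^3 + 165x^2 + 598x + 3419/2
so T g − 1·g = -(5/2)x^4 + 3x^2 - 4/3 = f ✓


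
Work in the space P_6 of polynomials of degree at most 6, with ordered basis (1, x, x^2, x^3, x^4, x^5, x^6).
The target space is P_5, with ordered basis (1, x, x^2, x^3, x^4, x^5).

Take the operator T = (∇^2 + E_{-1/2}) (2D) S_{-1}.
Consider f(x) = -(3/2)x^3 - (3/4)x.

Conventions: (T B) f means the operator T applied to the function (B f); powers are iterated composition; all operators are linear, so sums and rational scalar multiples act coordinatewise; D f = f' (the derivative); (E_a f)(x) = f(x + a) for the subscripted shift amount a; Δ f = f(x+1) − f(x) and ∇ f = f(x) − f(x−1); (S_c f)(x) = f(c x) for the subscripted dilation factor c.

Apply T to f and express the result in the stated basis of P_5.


S_{-1} f = (3/2)x^3 + (3/4)x
D S_{-1} f = (9/2)x^2 + 3/4
(2D) S_{-1} f = 9x^2 + 3/2
∇ (2D) S_{-1} f = 18x - 9
∇ ∇ (2D) S_{-1} f = 18
E_{-1/2} (2D) S_{-1} f = 9x^2 - 9x + 15/4
(∇^2 + E_{-1/2}) (2D) S_{-1} f = 9x^2 - 9x + 87/4

g(x) = 9x^2 - 9x + 87/4


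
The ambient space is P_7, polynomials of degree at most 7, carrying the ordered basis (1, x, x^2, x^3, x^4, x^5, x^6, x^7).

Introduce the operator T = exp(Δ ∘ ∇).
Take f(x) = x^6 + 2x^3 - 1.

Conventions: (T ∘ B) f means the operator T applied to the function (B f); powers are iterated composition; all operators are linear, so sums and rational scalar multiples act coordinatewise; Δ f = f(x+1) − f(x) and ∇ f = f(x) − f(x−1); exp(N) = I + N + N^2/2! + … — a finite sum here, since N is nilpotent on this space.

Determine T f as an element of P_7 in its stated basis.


g(x) = x^6 + 30x^4 + 2x^3 + 210x^2 + 12x + 181

order-1 term: 30x^4 + 30x^2 + 12x + 2
order-2 term: 180x^2 + 60
order-3 term: 120
the series for exp(Δ ∘ ∇) f terminates at order 3
exp(Δ ∘ ∇) f = x^6 + 30x^4 + 2x^3 + 210x^2 + 12x + 181


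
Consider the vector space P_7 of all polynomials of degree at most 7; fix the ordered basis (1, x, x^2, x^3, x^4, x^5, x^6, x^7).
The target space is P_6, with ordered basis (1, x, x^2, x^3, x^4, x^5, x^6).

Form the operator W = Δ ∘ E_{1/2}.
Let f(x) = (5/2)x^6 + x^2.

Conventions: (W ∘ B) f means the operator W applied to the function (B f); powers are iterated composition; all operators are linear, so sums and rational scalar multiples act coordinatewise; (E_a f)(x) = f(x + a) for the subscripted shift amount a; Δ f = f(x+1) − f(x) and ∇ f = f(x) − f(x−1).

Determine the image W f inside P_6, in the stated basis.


the image equals g(x) = 15x^5 + 75x^4 + (325/2)x^3 + (375/2)x^2 + (1847/16)x + 487/16

E_{1/2} f = (5/2)x^6 + (15/2)x^5 + (75/8)x^4 + (25/4)x^3 + (107/32)x^2 + (47/32)x + 37/128
Δ E_{1/2} f = 15x^5 + 75x^4 + (325/2)x^3 + (375/2)x^2 + (1847/16)x + 487/16


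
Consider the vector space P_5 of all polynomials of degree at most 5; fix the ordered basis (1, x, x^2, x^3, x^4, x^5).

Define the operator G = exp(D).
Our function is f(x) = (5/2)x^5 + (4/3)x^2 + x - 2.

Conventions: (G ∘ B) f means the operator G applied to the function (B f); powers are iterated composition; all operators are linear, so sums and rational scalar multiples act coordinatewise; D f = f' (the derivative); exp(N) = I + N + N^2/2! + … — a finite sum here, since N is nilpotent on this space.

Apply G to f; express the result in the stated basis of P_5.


the result is g(x) = (5/2)x^5 + (25/2)x^4 + 25x^3 + (79/3)x^2 + (97/6)x + 17/6

order-1 term: (25/2)x^4 + (8/3)x + 1
order-2 term: 25x^3 + 4/3
order-3 term: 25x^2
order-4 term: (25/2)x
order-5 term: 5/2
the series for exp(D) f terminates at order 5
exp(D) f = (5/2)x^5 + (25/2)x^4 + 25x^3 + (79/3)x^2 + (97/6)x + 17/6


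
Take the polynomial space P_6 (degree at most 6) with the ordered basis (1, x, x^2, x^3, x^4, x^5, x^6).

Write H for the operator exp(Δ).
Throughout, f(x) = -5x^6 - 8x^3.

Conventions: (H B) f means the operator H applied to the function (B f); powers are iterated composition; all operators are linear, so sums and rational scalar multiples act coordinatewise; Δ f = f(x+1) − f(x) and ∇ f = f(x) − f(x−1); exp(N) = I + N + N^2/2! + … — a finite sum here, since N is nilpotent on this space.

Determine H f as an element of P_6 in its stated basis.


the image equals g(x) = -5x^6 - 30x^5 - 150x^4 - 508x^3 - 1149x^2 - 1608x - 1055

order-1 term: -30x^5 - 75x^4 - 100x^3 - 99x^2 - 54x - 13
order-2 term: -75x^4 - 300x^3 - 525x^2 - 474x - 179
order-3 term: -100x^3 - 450x^2 - 750x - 458
order-4 term: -75x^2 - 300x - 325
order-5 term: -30x - 75
order-6 term: -5
the series for exp(Δ) f terminates at order 6
exp(Δ) f = -5x^6 - 30x^5 - 150x^4 - 508x^3 - 1149x^2 - 1608x - 1055


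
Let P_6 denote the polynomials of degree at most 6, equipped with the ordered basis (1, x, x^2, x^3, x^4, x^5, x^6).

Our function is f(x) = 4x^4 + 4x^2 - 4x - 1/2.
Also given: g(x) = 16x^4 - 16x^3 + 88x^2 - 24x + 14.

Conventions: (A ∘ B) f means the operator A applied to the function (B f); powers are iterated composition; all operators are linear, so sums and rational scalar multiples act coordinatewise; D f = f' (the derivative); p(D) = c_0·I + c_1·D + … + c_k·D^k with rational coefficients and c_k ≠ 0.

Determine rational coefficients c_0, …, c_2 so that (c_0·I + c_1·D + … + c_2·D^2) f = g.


D^0 f = 4x^4 + 4x^2 - 4x - 1/2
D^1 f = 16x^3 + 8x - 4
D^2 f = 48x^2 + 8
matching coefficients of g against c_0 f + c_1 Df + … from the top degree down determines the c_i
solution: c_0 = 4, c_1 = -1, c_2 = 3/2

p(D) = 4·I − D + (3/2)·D^2, i.e. c_0 = 4, c_1 = -1, c_2 = 3/2


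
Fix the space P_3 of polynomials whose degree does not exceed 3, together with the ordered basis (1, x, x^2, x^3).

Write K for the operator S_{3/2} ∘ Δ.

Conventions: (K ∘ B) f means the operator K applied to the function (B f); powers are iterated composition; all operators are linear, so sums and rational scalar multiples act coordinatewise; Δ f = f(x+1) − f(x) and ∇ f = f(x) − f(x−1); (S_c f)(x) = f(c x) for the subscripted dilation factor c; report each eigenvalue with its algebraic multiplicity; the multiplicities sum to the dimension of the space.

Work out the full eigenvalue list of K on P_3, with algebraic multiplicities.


image of 1: 0
image of x: 1
image of x^2: 3x + 1
image of x^3: (27/4)x^2 + (9/2)x + 1
the matrix is upper triangular; its diagonal is (0, 0, 0, 0)
for a triangular matrix the eigenvalues are the diagonal entries, with algebraic multiplicity their repetition count

λ = 0 (multiplicity 4)


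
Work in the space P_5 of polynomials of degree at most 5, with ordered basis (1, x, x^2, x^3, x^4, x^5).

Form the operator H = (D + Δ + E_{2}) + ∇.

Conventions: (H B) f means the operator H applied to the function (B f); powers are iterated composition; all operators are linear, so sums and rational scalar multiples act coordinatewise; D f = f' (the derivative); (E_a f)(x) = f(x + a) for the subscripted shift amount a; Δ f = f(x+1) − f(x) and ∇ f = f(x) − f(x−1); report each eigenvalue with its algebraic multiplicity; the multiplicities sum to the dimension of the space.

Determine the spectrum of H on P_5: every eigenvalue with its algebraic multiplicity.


λ = 1 (multiplicity 6)

image of 1: 1
image of x: x + 5
image of x^2: x^2 + 10x + 4
image of x^3: x^3 + 15x^2 + 12x + 10
image of x^4: x^4 + 20x^3 + 24x^2 + 40x + 16
image of x^5: x^5 + 25x^4 + 40x^3 + 100x^2 + 80x + 34
the matrix is upper triangular; its diagonal is (1, 1, 1, 1, 1, 1)
for a triangular matrix the eigenvalues are the diagonal entries, with algebraic multiplicity their repetition count


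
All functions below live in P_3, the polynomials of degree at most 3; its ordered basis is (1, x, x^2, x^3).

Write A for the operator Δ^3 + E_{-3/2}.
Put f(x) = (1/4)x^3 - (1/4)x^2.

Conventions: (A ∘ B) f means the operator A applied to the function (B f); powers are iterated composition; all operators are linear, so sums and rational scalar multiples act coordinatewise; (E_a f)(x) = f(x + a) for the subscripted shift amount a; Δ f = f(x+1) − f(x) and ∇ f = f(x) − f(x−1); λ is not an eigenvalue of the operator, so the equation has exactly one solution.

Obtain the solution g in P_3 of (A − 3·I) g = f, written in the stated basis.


write g with unknown coordinates in the stated basis and equate coefficients in (A − 3·I) g = f
solving from the highest basis element down gives g = -(1/8)x^3 + (13/32)x^2 - (33/32)x + 273/256
check: A g = -(1/8)x^3 + (31/32)x^2 - (99/32)x + 819/256
so A g − 3·g = (1/4)x^3 - (1/4)x^2 = f ✓

g(x) = -(1/8)x^3 + (13/32)x^2 - (33/32)x + 273/256


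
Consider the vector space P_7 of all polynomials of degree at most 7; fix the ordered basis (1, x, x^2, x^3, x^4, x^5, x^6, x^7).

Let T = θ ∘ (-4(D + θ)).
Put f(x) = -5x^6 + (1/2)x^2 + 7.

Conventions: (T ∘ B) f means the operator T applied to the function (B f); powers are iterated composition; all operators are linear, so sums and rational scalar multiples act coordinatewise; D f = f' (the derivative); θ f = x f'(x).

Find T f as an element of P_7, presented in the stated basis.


the result is g(x) = 720x^6 + 600x^5 - 8x^2 - 4x

D f = -30x^5 + x
θ f = -30x^6 + x^2
(D + θ) f = -30x^6 - 30x^5 + x^2 + x
(-4(D + θ)) f = 120x^6 + 120x^5 - 4x^2 - 4x
θ (-4(D + θ)) f = 720x^6 + 600x^5 - 8x^2 - 4x


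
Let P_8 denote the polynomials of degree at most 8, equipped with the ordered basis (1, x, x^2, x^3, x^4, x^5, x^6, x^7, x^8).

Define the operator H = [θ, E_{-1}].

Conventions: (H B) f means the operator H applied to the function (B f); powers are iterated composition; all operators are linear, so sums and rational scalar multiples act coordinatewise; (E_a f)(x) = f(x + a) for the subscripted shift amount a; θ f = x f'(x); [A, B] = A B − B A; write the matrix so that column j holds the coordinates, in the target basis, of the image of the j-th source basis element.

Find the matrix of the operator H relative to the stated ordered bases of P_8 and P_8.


the matrix is [[0, 1, -2, 3, -4, 5, -6, 7, -8]; [0, 0, 2, -6, 12, -20, 30, -42, 56]; [0, 0, 0, 3, -12, 30, -60, 105, -168]; [0, 0, 0, 0, 4, -20, 60, -140, 280]; [0, 0, 0, 0, 0, 5, -30, 105, -280]; [0, 0, 0, 0, 0, 0, 6, -42, 168]; [0, 0, 0, 0, 0, 0, 0, 7, -56]; [0, 0, 0, 0, 0, 0, 0, 0, 8]; [0, 0, 0, 0, 0, 0, 0, 0, 0]] (rows listed top to bottom)

image of 1: 0
image of x: 1
image of x^2: 2x - 2
image of x^3: 3x^2 - 6x + 3
image of x^4: 4x^3 - 12x^2 + 12x - 4
image of x^5: 5x^4 - 20x^3 + 30x^2 - 20x + 5
image of x^6: 6x^5 - 30x^4 + 60x^3 - 60x^2 + 30x - 6
image of x^7: 7x^6 - 42x^5 + 105x^4 - 140x^3 + 105x^2 - 42x + 7
image of x^8: 8x^7 - 56x^6 + 168x^5 - 280x^4 + 280x^3 - 168x^2 + 56x - 8
each image's coordinates form column j of the matrix


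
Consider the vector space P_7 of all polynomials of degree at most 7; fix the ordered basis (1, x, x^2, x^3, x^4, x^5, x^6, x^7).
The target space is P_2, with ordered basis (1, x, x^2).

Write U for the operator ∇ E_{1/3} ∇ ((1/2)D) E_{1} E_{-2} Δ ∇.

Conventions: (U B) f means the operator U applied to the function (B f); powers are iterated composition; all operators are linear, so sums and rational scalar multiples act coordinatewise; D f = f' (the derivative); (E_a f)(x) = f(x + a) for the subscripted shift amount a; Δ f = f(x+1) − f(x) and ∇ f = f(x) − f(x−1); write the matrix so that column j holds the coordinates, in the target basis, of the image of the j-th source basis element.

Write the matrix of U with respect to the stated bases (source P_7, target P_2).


image of 1: 0
image of x: 0
image of x^2: 0
image of x^3: 0
image of x^4: 0
image of x^5: 60
image of x^6: 360x - 600
image of x^7: 1260x^2 - 4200x + 3920
each image's coordinates form column j of the matrix

the matrix is [[0, 0, 0, 0, 0, 60, -600, 3920]; [0, 0, 0, 0, 0, 0, 360, -4200]; [0, 0, 0, 0, 0, 0, 0, 1260]] (rows listed top to bottom)


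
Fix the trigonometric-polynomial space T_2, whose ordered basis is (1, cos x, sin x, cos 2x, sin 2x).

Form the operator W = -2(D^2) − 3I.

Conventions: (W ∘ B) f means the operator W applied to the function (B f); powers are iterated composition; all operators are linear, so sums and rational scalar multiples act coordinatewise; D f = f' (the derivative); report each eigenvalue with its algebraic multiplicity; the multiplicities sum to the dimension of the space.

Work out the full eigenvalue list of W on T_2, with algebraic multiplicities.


image of 1: -3
image of cos x: -cos x
image of sin x: -sin x
image of cos 2x: 5cos 2x
image of sin 2x: 5sin 2x
the matrix is diagonal; its diagonal is (-3, -1, -1, 5, 5)
for a triangular matrix the eigenvalues are the diagonal entries, with algebraic multiplicity their repetition count

λ = -3 (multiplicity 1), λ = -1 (multiplicity 2), λ = 5 (multiplicity 2)


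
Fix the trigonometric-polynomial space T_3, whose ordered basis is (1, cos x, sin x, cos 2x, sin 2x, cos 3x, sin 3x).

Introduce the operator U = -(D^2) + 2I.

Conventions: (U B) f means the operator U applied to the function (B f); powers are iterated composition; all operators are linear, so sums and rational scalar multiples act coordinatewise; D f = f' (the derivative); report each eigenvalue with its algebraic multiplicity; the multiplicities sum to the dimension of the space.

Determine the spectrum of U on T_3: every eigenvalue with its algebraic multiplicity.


image of 1: 2
image of cos x: 3cos x
image of sin x: 3sin x
image of cos 2x: 6cos 2x
image of sin 2x: 6sin 2x
image of cos 3x: 11cos 3x
image of sin 3x: 11sin 3x
the matrix is diagonal; its diagonal is (2, 3, 3, 6, 6, 11, 11)
for a triangular matrix the eigenvalues are the diagonal entries, with algebraic multiplicity their repetition count

λ = 2 (multiplicity 1), λ = 3 (multiplicity 2), λ = 6 (multiplicity 2), λ = 11 (multiplicity 2)


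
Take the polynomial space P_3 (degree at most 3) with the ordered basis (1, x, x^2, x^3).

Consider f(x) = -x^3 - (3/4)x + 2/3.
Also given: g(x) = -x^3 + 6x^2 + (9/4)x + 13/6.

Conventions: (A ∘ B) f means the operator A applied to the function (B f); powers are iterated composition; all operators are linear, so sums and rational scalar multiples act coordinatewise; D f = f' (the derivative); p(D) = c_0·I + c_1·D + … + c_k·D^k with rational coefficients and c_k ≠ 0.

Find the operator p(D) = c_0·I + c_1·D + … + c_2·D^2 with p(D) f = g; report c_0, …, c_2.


D^0 f = -x^3 - (3/4)x + 2/3
D^1 f = -3x^2 - 3/4
D^2 f = -6x
matching coefficients of g against c_0 f + c_1 Df + … from the top degree down determines the c_i
solution: c_0 = 1, c_1 = -2, c_2 = -1/2

p(D) = I − 2·D − (1/2)·D^2, i.e. c_0 = 1, c_1 = -2, c_2 = -1/2


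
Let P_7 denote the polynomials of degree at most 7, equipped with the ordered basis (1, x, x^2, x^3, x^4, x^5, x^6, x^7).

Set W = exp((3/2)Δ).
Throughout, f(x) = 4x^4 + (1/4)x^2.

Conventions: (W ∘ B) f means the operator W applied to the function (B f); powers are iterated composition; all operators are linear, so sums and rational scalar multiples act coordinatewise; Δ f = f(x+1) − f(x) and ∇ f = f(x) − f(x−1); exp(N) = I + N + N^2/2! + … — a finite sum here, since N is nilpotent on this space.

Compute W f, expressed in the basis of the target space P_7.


order-1 term: 24x^3 + 36x^2 + (99/4)x + 51/8
order-2 term: 54x^2 + 108x + 1017/16
order-3 term: 54x + 81
order-4 term: 81/4
the series for exp((3/2)Δ) f terminates at order 4
exp((3/2)Δ) f = 4x^4 + 24x^3 + (361/4)x^2 + (747/4)x + 2739/16

the result is g(x) = 4x^4 + 24x^3 + (361/4)x^2 + (747/4)x + 2739/16
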